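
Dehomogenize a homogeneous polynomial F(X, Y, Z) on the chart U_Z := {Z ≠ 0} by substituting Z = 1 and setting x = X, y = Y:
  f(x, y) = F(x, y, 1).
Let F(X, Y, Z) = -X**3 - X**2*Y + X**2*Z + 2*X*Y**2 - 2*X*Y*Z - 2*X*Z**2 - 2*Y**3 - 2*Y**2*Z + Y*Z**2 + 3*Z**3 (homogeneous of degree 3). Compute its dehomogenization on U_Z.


f(x, y) = -x**3 - x**2*y + x**2 + 2*x*y**2 - 2*x*y - 2*x - 2*y**3 - 2*y**2 + y + 3

On U_Z we set Z = 1. Each monomial c·X^i·Y^j·Z^k in F becomes c·x^i·y^j·1^k = c·x^i·y^j.
Substituting Z = 1: F(X, Y, 1) = -x**3 - x**2*y + x**2 + 2*x*y**2 - 2*x*y - 2*x - 2*y**3 - 2*y**2 + y + 3.
Note: deg(f) ≤ deg(F) = 3; strict inequality happens when F is divisible by Z (lost terms).


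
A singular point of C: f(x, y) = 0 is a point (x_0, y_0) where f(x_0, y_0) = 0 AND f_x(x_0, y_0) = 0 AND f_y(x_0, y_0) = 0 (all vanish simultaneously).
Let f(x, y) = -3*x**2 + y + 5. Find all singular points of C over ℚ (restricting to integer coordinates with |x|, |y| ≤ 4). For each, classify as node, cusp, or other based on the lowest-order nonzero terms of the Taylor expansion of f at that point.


No singular points in the scanned grid; C is smooth there.

Compute partial derivatives:
  f_x = -6*x.
  f_y = 1.
f_y = 1 is a nonzero constant, so f_y never vanishes: no point (x, y) can satisfy f = f_x = f_y = 0. In particular no (x, y) ∈ {−4, ..., 4}² is singular; the curve is smooth.


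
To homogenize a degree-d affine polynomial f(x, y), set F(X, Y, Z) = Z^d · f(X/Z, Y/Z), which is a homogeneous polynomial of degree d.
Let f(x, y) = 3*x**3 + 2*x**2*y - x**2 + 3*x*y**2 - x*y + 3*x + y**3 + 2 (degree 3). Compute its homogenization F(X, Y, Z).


F(X, Y, Z) = 3*X**3 + 2*X**2*Y - X**2*Z + 3*X*Y**2 - X*Y*Z + 3*X*Z**2 + Y**3 + 2*Z**3

deg(f) = 3.
Substitute x = X/Z, y = Y/Z into f, then multiply by Z^3.
  monomial 3·x^3·y^0 ↦ 3·X^3·Y^0·Z^0.
  monomial 2·x^2·y^1 ↦ 2·X^2·Y^1·Z^0.
  monomial -1·x^2·y^0 ↦ -1·X^2·Y^0·Z^1.
  monomial 3·x^1·y^2 ↦ 3·X^1·Y^2·Z^0.
  monomial -1·x^1·y^1 ↦ -1·X^1·Y^1·Z^1.
  monomial 3·x^1·y^0 ↦ 3·X^1·Y^0·Z^2.
  monomial 1·x^0·y^3 ↦ 1·X^0·Y^3·Z^0.
  monomial 2·x^0·y^0 ↦ 2·X^0·Y^0·Z^3.
Collecting: F(X, Y, Z) = 3*X**3 + 2*X**2*Y - X**2*Z + 3*X*Y**2 - X*Y*Z + 3*X*Z**2 + Y**3 + 2*Z**3.


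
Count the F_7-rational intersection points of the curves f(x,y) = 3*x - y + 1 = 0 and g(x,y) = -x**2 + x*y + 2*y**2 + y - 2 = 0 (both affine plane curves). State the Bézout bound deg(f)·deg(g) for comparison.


Common zeros: {(4, 6), (5, 2)}; count = 2; Bézout bound = 2.

deg(f) = 1, deg(g) = 2, so Bézout bound = 2.
Scan x ∈ F_7. For each x, list the y ∈ F_7 with f(x, y) ≡ 0 and those with g(x, y) ≡ 0 (mod 7); the common zeros in that column are the intersection.
  x = 0: f ≡ 0 at y ∈ {1}; g ≡ 0 at y ∈ ∅; common: ∅.
  x = 1: f ≡ 0 at y ∈ {4}; g ≡ 0 at y ∈ {3}; common: ∅.
  x = 2: f ≡ 0 at y ∈ {0}; g ≡ 0 at y ∈ {3, 6}; common: ∅.
  x = 3: f ≡ 0 at y ∈ {3}; g ≡ 0 at y ∈ ∅; common: ∅.
  x = 4: f ≡ 0 at y ∈ {6}; g ≡ 0 at y ∈ {2, 6}; common: {6}.
  x = 5: f ≡ 0 at y ∈ {2}; g ≡ 0 at y ∈ {2}; common: {2}.
  x = 6: f ≡ 0 at y ∈ {5}; g ≡ 0 at y ∈ ∅; common: ∅.
Collecting: common zeros = {(4, 6), (5, 2)}, so the count is 2.
Comparison with the Bézout bound: 2 ≤ 2 = deg(f)·deg(g), as expected for curves with no common component (the bound is attained).


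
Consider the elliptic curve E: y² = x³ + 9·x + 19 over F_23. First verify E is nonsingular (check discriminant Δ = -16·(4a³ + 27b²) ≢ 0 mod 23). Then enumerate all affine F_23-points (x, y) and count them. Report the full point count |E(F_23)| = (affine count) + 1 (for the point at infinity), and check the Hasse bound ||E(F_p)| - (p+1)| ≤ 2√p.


Affine points = {(1, 11), (1, 12), (3, 2), (3, 21), (4, 2), (4, 21), (6, 6), (6, 17), (9, 1), (9, 22), (11, 0), (16, 2), (16, 21), (17, 5), (17, 18), (21, 4), (21, 19), (22, 3), (22, 20)}; affine count = 19; |E(F_23)| = 20.

Discriminant check: Δ ∝ 4a³ + 27b² = 4·9³ + 27·19² = 4·729 + 27·361 ≡ 13 (mod 23). Nonzero ⇒ E is nonsingular.
For each x ∈ F_23, compute rhs = x³ + 9·x + 19 mod 23, then count y ∈ F_23 with y² ≡ rhs.
  x = 0: rhs = 19, matching y values: none (0 points).
  x = 1: rhs = 6, matching y values: 11, 12 (2 points).
  x = 2: rhs = 22, matching y values: none (0 points).
  x = 3: rhs = 4, matching y values: 2, 21 (2 points).
  x = 4: rhs = 4, matching y values: 2, 21 (2 points).
  x = 5: rhs = 5, matching y values: none (0 points).
  x = 6: rhs = 13, matching y values: 6, 17 (2 points).
  x = 7: rhs = 11, matching y values: none (0 points).
  x = 8: rhs = 5, matching y values: none (0 points).
  x = 9: rhs = 1, matching y values: 1, 22 (2 points).
  x = 10: rhs = 5, matching y values: none (0 points).
  x = 11: rhs = 0, matching y values: 0 (1 points).
  x = 12: rhs = 15, matching y values: none (0 points).
  x = 13: rhs = 10, matching y values: none (0 points).
  x = 14: rhs = 14, matching y values: none (0 points).
  x = 15: rhs = 10, matching y values: none (0 points).
  x = 16: rhs = 4, matching y values: 2, 21 (2 points).
  x = 17: rhs = 2, matching y values: 5, 18 (2 points).
  x = 18: rhs = 10, matching y values: none (0 points).
  x = 19: rhs = 11, matching y values: none (0 points).
  x = 20: rhs = 11, matching y values: none (0 points).
  x = 21: rhs = 16, matching y values: 4, 19 (2 points).
  x = 22: rhs = 9, matching y values: 3, 20 (2 points).
Total affine count: 19.
Full point count |E(F_23)| = 19 + 1 = 20.
Hasse bound: |20 − (23+1)| = |-4| = 4 ≤ 2√23 ≈ 9.5917 ✓.


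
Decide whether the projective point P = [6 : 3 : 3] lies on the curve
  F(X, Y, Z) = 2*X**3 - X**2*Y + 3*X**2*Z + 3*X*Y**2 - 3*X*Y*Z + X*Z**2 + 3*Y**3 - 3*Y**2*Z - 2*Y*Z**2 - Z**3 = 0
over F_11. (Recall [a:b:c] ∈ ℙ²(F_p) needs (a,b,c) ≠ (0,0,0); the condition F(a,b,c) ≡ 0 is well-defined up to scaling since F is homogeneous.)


F(6,3,3) ≡ 5 (mod 11); P is NOT on the curve.

Evaluate F(6, 3, 3) term-by-term (mod 11).
  2*X**3 ↦ 2·216·1·1 = 432
  -X**2*Y ↦ -1·36·3·1 = -108
  3*X**2*Z ↦ 3·36·1·3 = 324
  3*X*Y**2 ↦ 3·6·9·1 = 162
  -3*X*Y*Z ↦ -3·6·3·3 = -162
  X*Z**2 ↦ 1·6·1·9 = 54
  3*Y**3 ↦ 3·1·27·1 = 81
  -3*Y**2*Z ↦ -3·1·9·3 = -81
  -2*Y*Z**2 ↦ -2·1·3·9 = -54
  -Z**3 ↦ -1·1·1·27 = -27
Sum: F(6, 3, 3) = (432) + (-108) + (324) + (162) + (-162) + (54) + (81) + (-81) + (-54) + (-27) = 621.
Reducing mod 11: 621 ≡ 5 (mod 11).
Since F(a, b, c) ≡ 5 ≠ 0 (mod 11), P does NOT lie on the curve.


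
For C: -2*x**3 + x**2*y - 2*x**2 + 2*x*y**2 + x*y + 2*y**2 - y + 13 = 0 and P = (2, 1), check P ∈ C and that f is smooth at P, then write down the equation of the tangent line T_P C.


Tangent line at P: -25*x + 17*y + 33 = 0.

Step 1: f(2, 1) = 0, so P lies on C.
Step 2: partial derivatives
  f_x(x, y) = -6*x**2 + 2*x*y - 4*x + 2*y**2 + y, f_y(x, y) = x**2 + 4*x*y + x + 4*y - 1.
  f_x(P) = -25, f_y(P) = 17 (gradient nonzero, so P is smooth).
Step 3: tangent line at P: -25·(x − 2) + 17·(y − 1) = 0.
Expanding: -25*x + 17*y + 33 = 0.


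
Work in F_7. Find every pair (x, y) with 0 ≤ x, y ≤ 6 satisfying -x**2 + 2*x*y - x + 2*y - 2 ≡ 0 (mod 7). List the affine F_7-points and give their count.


Affine F_7-points: {(0, 1), (1, 1), (2, 6), (3, 0), (4, 5), (5, 5)}; count = 6.

For each of the 49 pairs (x, y) ∈ F_7², evaluate f(x, y) mod 7. Record the zeros.
  x = 0: [0↦5, 1↦0, 2↦2, 3↦4, 4↦6, 5↦1, 6↦3]  zeros at y ∈ {1}
  x = 1: [0↦3, 1↦0, 2↦4, 3↦1, 4↦5, 5↦2, 6↦6]  zeros at y ∈ {1}
  x = 2: [0↦6, 1↦5, 2↦4, 3↦3, 4↦2, 5↦1, 6↦0]  zeros at y ∈ {6}
  x = 3: [0↦0, 1↦1, 2↦2, 3↦3, 4↦4, 5↦5, 6↦6]  zeros at y ∈ {0}
  x = 4: [0↦6, 1↦2, 2↦5, 3↦1, 4↦4, 5↦0, 6↦3]  zeros at y ∈ {5}
  x = 5: [0↦3, 1↦1, 2↦6, 3↦4, 4↦2, 5↦0, 6↦5]  zeros at y ∈ {5}
  x = 6: [0↦5, 1↦5, 2↦5, 3↦5, 4↦5, 5↦5, 6↦5]  zeros at y ∈ ∅
Collecting zeros: affine points = {(0, 1), (1, 1), (2, 6), (3, 0), (4, 5), (5, 5)}.
Total count |C(F_7)_aff| = 6.


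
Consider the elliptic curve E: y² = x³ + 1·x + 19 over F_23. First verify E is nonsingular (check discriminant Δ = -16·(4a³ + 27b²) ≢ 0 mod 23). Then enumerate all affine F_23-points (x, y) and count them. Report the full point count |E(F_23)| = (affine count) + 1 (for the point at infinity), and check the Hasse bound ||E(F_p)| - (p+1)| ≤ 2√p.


Affine points = {(2, 11), (2, 12), (3, 7), (3, 16), (4, 8), (4, 15), (7, 1), (7, 22), (11, 2), (11, 21), (17, 2), (17, 21), (18, 2), (18, 21), (20, 9), (20, 14), (21, 3), (21, 20)}; affine count = 18; |E(F_23)| = 19.

Discriminant check: Δ ∝ 4a³ + 27b² = 4·1³ + 27·19² = 4·1 + 27·361 ≡ 22 (mod 23). Nonzero ⇒ E is nonsingular.
For each x ∈ F_23, compute rhs = x³ + 1·x + 19 mod 23, then count y ∈ F_23 with y² ≡ rhs.
  x = 0: rhs = 19, matching y values: none (0 points).
  x = 1: rhs = 21, matching y values: none (0 points).
  x = 2: rhs = 6, matching y values: 11, 12 (2 points).
  x = 3: rhs = 3, matching y values: 7, 16 (2 points).
  x = 4: rhs = 18, matching y values: 8, 15 (2 points).
  x = 5: rhs = 11, matching y values: none (0 points).
  x = 6: rhs = 11, matching y values: none (0 points).
  x = 7: rhs = 1, matching y values: 1, 22 (2 points).
  x = 8: rhs = 10, matching y values: none (0 points).
  x = 9: rhs = 21, matching y values: none (0 points).
  x = 10: rhs = 17, matching y values: none (0 points).
  x = 11: rhs = 4, matching y values: 2, 21 (2 points).
  x = 12: rhs = 11, matching y values: none (0 points).
  x = 13: rhs = 21, matching y values: none (0 points).
  x = 14: rhs = 17, matching y values: none (0 points).
  x = 15: rhs = 5, matching y values: none (0 points).
  x = 16: rhs = 14, matching y values: none (0 points).
  x = 17: rhs = 4, matching y values: 2, 21 (2 points).
  x = 18: rhs = 4, matching y values: 2, 21 (2 points).
  x = 19: rhs = 20, matching y values: none (0 points).
  x = 20: rhs = 12, matching y values: 9, 14 (2 points).
  x = 21: rhs = 9, matching y values: 3, 20 (2 points).
  x = 22: rhs = 17, matching y values: none (0 points).
Total affine count: 18.
Full point count |E(F_23)| = 18 + 1 = 19.
Hasse bound: |19 − (23+1)| = |-5| = 5 ≤ 2√23 ≈ 9.5917 ✓.


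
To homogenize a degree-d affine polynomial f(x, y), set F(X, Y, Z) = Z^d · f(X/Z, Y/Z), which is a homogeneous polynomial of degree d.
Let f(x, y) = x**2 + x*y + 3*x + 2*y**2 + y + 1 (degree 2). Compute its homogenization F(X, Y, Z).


F(X, Y, Z) = X**2 + X*Y + 3*X*Z + 2*Y**2 + Y*Z + Z**2

deg(f) = 2.
Substitute x = X/Z, y = Y/Z into f, then multiply by Z^2.
  monomial 1·x^2·y^0 ↦ 1·X^2·Y^0·Z^0.
  monomial 1·x^1·y^1 ↦ 1·X^1·Y^1·Z^0.
  monomial 3·x^1·y^0 ↦ 3·X^1·Y^0·Z^1.
  monomial 2·x^0·y^2 ↦ 2·X^0·Y^2·Z^0.
  monomial 1·x^0·y^1 ↦ 1·X^0·Y^1·Z^1.
  monomial 1·x^0·y^0 ↦ 1·X^0·Y^0·Z^2.
Collecting: F(X, Y, Z) = X**2 + X*Y + 3*X*Z + 2*Y**2 + Y*Z + Z**2.


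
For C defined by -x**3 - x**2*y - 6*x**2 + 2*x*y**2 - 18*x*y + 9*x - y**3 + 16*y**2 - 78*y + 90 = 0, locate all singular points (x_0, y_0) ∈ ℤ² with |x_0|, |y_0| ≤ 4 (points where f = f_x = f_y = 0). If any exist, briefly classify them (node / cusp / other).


Singular points: {(-3, 3)}; classification: cusp.

Compute partial derivatives:
  f_x = -3*x**2 - 2*x*y - 12*x + 2*y**2 - 18*y + 9.
  f_y = -x**2 + 4*x*y - 18*x - 3*y**2 + 32*y - 78.
Scan x_0 ∈ {−4, ..., 4}. For each x_0, f_y(x_0, y) is a polynomial in y; find its integer roots y ∈ {−4, ..., 4}, then test f_x and f at those candidates.
  x = -4: f_y(-4, y) = -3*y**2 + 16*y - 22; no integer root y with |y| ≤ 4.
  x = -3: f_y(-3, y) = -3*y**2 + 20*y - 33; vanishes at y ∈ {3}. (-3, 3): f_x = 0, f = 0 — SINGULAR.
  x = -2: f_y(-2, y) = -3*y**2 + 24*y - 46; no integer root y with |y| ≤ 4.
  x = -1: f_y(-1, y) = -3*y**2 + 28*y - 61; no integer root y with |y| ≤ 4.
  x = 0: f_y(0, y) = -3*y**2 + 32*y - 78; no integer root y with |y| ≤ 4.
  x = 1: f_y(1, y) = -3*y**2 + 36*y - 97; no integer root y with |y| ≤ 4.
  x = 2: f_y(2, y) = -3*y**2 + 40*y - 118; no integer root y with |y| ≤ 4.
  x = 3: f_y(3, y) = -3*y**2 + 44*y - 141; no integer root y with |y| ≤ 4.
  x = 4: f_y(4, y) = -3*y**2 + 48*y - 166; no integer root y with |y| ≤ 4.
Only singular point on the grid: (-3, 3).
Classify: substitute x = -3 + u, y = 3 + v and expand: f = -u**3 - u**2*v + 2*u*v**2 - v**3 + v**2.
No constant or linear terms (consistent with a singular point). Quadratic part: v**2. Cubic part: -u**3 - u**2*v + 2*u*v**2 - v**3.
The quadratic part v**2 is a perfect square, so there is a single (double) tangent line v = 0, i.e. y = 3. Restricting the cubic part to that line (v = 0) leaves -u**3 ≠ 0, so f is not divisible by v and the branch is v² ≈ u**3 to lowest order — this is a cusp.
Classification: cusp.


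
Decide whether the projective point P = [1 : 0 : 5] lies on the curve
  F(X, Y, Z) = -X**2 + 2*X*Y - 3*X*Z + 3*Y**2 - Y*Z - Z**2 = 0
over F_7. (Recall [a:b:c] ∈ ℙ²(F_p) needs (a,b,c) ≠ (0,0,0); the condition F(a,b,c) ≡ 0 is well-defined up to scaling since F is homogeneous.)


F(1,0,5) ≡ 1 (mod 7); P is NOT on the curve.

Evaluate F(1, 0, 5) term-by-term (mod 7).
  -X**2 ↦ -1·1·1·1 = -1
  2*X*Y ↦ 2·1·0·1 = 0
  -3*X*Z ↦ -3·1·1·5 = -15
  3*Y**2 ↦ 3·1·0·1 = 0
  -Y*Z ↦ -1·1·0·5 = 0
  -Z**2 ↦ -1·1·1·25 = -25
Sum: F(1, 0, 5) = (-1) + (0) + (-15) + (0) + (0) + (-25) = -41.
Reducing mod 7: -41 ≡ 1 (mod 7).
Since F(a, b, c) ≡ 1 ≠ 0 (mod 7), P does NOT lie on the curve.


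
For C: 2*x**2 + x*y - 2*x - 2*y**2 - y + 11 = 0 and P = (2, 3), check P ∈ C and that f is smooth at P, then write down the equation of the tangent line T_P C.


Tangent line at P: 9*x - 11*y + 15 = 0.

Step 1: f(2, 3) = 0, so P lies on C.
Step 2: partial derivatives
  f_x(x, y) = 4*x + y - 2, f_y(x, y) = x - 4*y - 1.
  f_x(P) = 9, f_y(P) = -11 (gradient nonzero, so P is smooth).
Step 3: tangent line at P: 9·(x − 2) + -11·(y − 3) = 0.
Expanding: 9*x - 11*y + 15 = 0.


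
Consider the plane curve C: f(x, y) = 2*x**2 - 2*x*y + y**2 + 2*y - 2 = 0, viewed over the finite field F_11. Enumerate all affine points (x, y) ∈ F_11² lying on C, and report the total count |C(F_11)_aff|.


Affine F_11-points: {(0, 4), (0, 5), (1, 0), (4, 2), (4, 4), (5, 3), (5, 5), (8, 7), (9, 2), (9, 3), (10, 0), (10, 7)}; count = 12.

For each of the 121 pairs (x, y) ∈ F_11², evaluate f(x, y) mod 11. Record the zeros.
  x = 0: [0↦9, 1↦1, 2↦6, 3↦2, 4↦0, 5↦0, 6↦2, 7↦6, 8↦1, 9↦9, 10↦8]  zeros at y ∈ {4, 5}
  x = 1: [0↦0, 1↦1, 2↦4, 3↦9, 4↦5, 5↦3, 6↦3, 7↦5, 8↦9, 9↦4, 10↦1]  zeros at y ∈ {0}
  x = 2: [0↦6, 1↦5, 2↦6, 3↦9, 4↦3, 5↦10, 6↦8, 7↦8, 8↦10, 9↦3, 10↦9]  zeros at y ∈ ∅
  x = 3: [0↦5, 1↦2, 2↦1, 3↦2, 4↦5, 5↦10, 6↦6, 7↦4, 8↦4, 9↦6, 10↦10]  zeros at y ∈ ∅
  x = 4: [0↦8, 1↦3, 2↦0, 3↦10, 4↦0, 5↦3, 6↦8, 7↦4, 8↦2, 9↦2, 10↦4]  zeros at y ∈ {2, 4}
  x = 5: [0↦4, 1↦8, 2↦3, 3↦0, 4↦10, 5↦0, 6↦3, 7↦8, 8↦4, 9↦2, 10↦2]  zeros at y ∈ {3, 5}
  x = 6: [0↦4, 1↦6, 2↦10, 3↦5, 4↦2, 5↦1, 6↦2, 7↦5, 8↦10, 9↦6, 10↦4]  zeros at y ∈ ∅
  x = 7: [0↦8, 1↦8, 2↦10, 3↦3, 4↦9, 5↦6, 6↦5, 7↦6, 8↦9, 9↦3, 10↦10]  zeros at y ∈ ∅
  x = 8: [0↦5, 1↦3, 2↦3, 3↦5, 4↦9, 5↦4, 6↦1, 7↦0, 8↦1, 9↦4, 10↦9]  zeros at y ∈ {7}
  x = 9: [0↦6, 1↦2, 2↦0, 3↦0, 4↦2, 5↦6, 6↦1, 7↦9, 8↦8, 9↦9, 10↦1]  zeros at y ∈ {2, 3}
  x = 10: [0↦0, 1↦5, 2↦1, 3↦10, 4↦10, 5↦1, 6↦5, 7↦0, 8↦8, 9↦7, 10↦8]  zeros at y ∈ {0, 7}
Collecting zeros: affine points = {(0, 4), (0, 5), (1, 0), (4, 2), (4, 4), (5, 3), (5, 5), (8, 7), (9, 2), (9, 3), (10, 0), (10, 7)}.
Total count |C(F_11)_aff| = 12.


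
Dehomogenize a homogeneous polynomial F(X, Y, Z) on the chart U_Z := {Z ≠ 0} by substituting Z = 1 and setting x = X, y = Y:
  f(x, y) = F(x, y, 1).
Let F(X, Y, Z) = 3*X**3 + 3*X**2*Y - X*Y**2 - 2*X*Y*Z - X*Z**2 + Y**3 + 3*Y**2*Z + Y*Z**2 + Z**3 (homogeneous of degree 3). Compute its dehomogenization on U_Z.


f(x, y) = 3*x**3 + 3*x**2*y - x*y**2 - 2*x*y - x + y**3 + 3*y**2 + y + 1

On U_Z we set Z = 1. Each monomial c·X^i·Y^j·Z^k in F becomes c·x^i·y^j·1^k = c·x^i·y^j.
Substituting Z = 1: F(X, Y, 1) = 3*x**3 + 3*x**2*y - x*y**2 - 2*x*y - x + y**3 + 3*y**2 + y + 1.
Note: deg(f) ≤ deg(F) = 3; strict inequality happens when F is divisible by Z (lost terms).


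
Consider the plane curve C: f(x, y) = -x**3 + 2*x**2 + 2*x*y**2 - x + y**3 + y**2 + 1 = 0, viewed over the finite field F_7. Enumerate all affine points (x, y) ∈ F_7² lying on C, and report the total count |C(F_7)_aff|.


Affine F_7-points: {(1, 2), (4, 0), (4, 5), (5, 4), (6, 5)}; count = 5.

For each of the 49 pairs (x, y) ∈ F_7², evaluate f(x, y) mod 7. Record the zeros.
  x = 0: [0↦1, 1↦3, 2↦6, 3↦2, 4↦4, 5↦4, 6↦1]  zeros at y ∈ ∅
  x = 1: [0↦1, 1↦5, 2↦0, 3↦6, 4↦1, 5↦5, 6↦3]  zeros at y ∈ {2}
  x = 2: [0↦6, 1↦5, 2↦6, 3↦1, 4↦3, 5↦4, 6↦3]  zeros at y ∈ ∅
  x = 3: [0↦3, 1↦4, 2↦4, 3↦2, 4↦4, 5↦2, 6↦2]  zeros at y ∈ ∅
  x = 4: [0↦0, 1↦3, 2↦2, 3↦3, 4↦5, 5↦0, 6↦1]  zeros at y ∈ {0, 5}
  x = 5: [0↦5, 1↦3, 2↦1, 3↦5, 4↦0, 5↦6, 6↦1]  zeros at y ∈ {4}
  x = 6: [0↦5, 1↦5, 2↦2, 3↦2, 4↦4, 5↦0, 6↦3]  zeros at y ∈ {5}
Collecting zeros: affine points = {(1, 2), (4, 0), (4, 5), (5, 4), (6, 5)}.
Total count |C(F_7)_aff| = 5.


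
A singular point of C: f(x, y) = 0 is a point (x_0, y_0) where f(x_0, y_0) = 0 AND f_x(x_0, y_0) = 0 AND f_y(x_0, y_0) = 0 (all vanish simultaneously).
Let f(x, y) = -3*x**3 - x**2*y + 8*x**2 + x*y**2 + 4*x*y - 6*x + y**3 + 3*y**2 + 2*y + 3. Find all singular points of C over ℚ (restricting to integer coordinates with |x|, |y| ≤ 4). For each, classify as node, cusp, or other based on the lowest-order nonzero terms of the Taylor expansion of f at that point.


Singular points: {(1, -1)}; classification: cusp.

Compute partial derivatives:
  f_x = -9*x**2 - 2*x*y + 16*x + y**2 + 4*y - 6.
  f_y = -x**2 + 2*x*y + 4*x + 3*y**2 + 6*y + 2.
Scan x_0 ∈ {−4, ..., 4}. For each x_0, f_y(x_0, y) is a polynomial in y; find its integer roots y ∈ {−4, ..., 4}, then test f_x and f at those candidates.
  x = -4: f_y(-4, y) = 3*y**2 - 2*y - 30; no integer root y with |y| ≤ 4.
  x = -3: f_y(-3, y) = 3*y**2 - 19; no integer root y with |y| ≤ 4.
  x = -2: f_y(-2, y) = 3*y**2 + 2*y - 10; no integer root y with |y| ≤ 4.
  x = -1: f_y(-1, y) = 3*y**2 + 4*y - 3; no integer root y with |y| ≤ 4.
  x = 0: f_y(0, y) = 3*y**2 + 6*y + 2; no integer root y with |y| ≤ 4.
  x = 1: f_y(1, y) = 3*y**2 + 8*y + 5; vanishes at y ∈ {-1}. (1, -1): f_x = 0, f = 0 — SINGULAR.
  x = 2: f_y(2, y) = 3*y**2 + 10*y + 6; no integer root y with |y| ≤ 4.
  x = 3: f_y(3, y) = 3*y**2 + 12*y + 5; no integer root y with |y| ≤ 4.
  x = 4: f_y(4, y) = 3*y**2 + 14*y + 2; no integer root y with |y| ≤ 4.
Only singular point on the grid: (1, -1).
Classify: substitute x = 1 + u, y = -1 + v and expand: f = -3*u**3 - u**2*v + u*v**2 + v**3 + v**2.
No constant or linear terms (consistent with a singular point). Quadratic part: v**2. Cubic part: -3*u**3 - u**2*v + u*v**2 + v**3.
The quadratic part v**2 is a perfect square, so there is a single (double) tangent line v = 0, i.e. y = -1. Restricting the cubic part to that line (v = 0) leaves -3*u**3 ≠ 0, so f is not divisible by v and the branch is v² ≈ 3*u**3 to lowest order — this is a cusp.
Classification: cusp.


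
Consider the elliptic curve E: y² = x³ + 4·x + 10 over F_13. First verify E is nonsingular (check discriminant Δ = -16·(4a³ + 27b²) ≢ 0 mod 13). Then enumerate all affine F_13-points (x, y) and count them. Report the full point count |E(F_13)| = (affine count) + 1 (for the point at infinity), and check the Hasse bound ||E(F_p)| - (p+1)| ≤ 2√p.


Affine points = {(0, 6), (0, 7), (2, 0), (3, 6), (3, 7), (4, 5), (4, 8), (5, 5), (5, 8), (6, 4), (6, 9), (7, 2), (7, 11), (10, 6), (10, 7)}; affine count = 15; |E(F_13)| = 16.

Discriminant check: Δ ∝ 4a³ + 27b² = 4·4³ + 27·10² = 4·64 + 27·100 ≡ 5 (mod 13). Nonzero ⇒ E is nonsingular.
For each x ∈ F_13, compute rhs = x³ + 4·x + 10 mod 13, then count y ∈ F_13 with y² ≡ rhs.
  x = 0: rhs = 10, matching y values: 6, 7 (2 points).
  x = 1: rhs = 2, matching y values: none (0 points).
  x = 2: rhs = 0, matching y values: 0 (1 points).
  x = 3: rhs = 10, matching y values: 6, 7 (2 points).
  x = 4: rhs = 12, matching y values: 5, 8 (2 points).
  x = 5: rhs = 12, matching y values: 5, 8 (2 points).
  x = 6: rhs = 3, matching y values: 4, 9 (2 points).
  x = 7: rhs = 4, matching y values: 2, 11 (2 points).
  x = 8: rhs = 8, matching y values: none (0 points).
  x = 9: rhs = 8, matching y values: none (0 points).
  x = 10: rhs = 10, matching y values: 6, 7 (2 points).
  x = 11: rhs = 7, matching y values: none (0 points).
  x = 12: rhs = 5, matching y values: none (0 points).
Total affine count: 15.
Full point count |E(F_13)| = 15 + 1 = 16.
Hasse bound: |16 − (13+1)| = |2| = 2 ≤ 2√13 ≈ 7.2111 ✓.


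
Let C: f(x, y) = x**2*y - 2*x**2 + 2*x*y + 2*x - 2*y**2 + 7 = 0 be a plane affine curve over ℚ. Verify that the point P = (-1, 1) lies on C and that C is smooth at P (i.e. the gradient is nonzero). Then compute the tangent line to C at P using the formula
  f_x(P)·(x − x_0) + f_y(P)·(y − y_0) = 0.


Tangent line at P: 6*x - 5*y + 11 = 0.

Step 1: f(-1, 1) = 0, so P lies on C.
Step 2: partial derivatives
  f_x(x, y) = 2*x*y - 4*x + 2*y + 2, f_y(x, y) = x**2 + 2*x - 4*y.
  f_x(P) = 6, f_y(P) = -5 (gradient nonzero, so P is smooth).
Step 3: tangent line at P: 6·(x − -1) + -5·(y − 1) = 0.
Expanding: 6*x - 5*y + 11 = 0.


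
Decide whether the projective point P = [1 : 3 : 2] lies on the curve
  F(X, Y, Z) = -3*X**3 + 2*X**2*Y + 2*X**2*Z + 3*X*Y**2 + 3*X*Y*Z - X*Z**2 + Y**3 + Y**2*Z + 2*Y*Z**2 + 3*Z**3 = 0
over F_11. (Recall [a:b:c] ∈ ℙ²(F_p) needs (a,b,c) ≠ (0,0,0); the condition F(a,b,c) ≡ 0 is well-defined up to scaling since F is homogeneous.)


F(1,3,2) ≡ 9 (mod 11); P is NOT on the curve.

Evaluate F(1, 3, 2) term-by-term (mod 11).
  -3*X**3 ↦ -3·1·1·1 = -3
  2*X**2*Y ↦ 2·1·3·1 = 6
  2*X**2*Z ↦ 2·1·1·2 = 4
  3*X*Y**2 ↦ 3·1·9·1 = 27
  3*X*Y*Z ↦ 3·1·3·2 = 18
  -X*Z**2 ↦ -1·1·1·4 = -4
  Y**3 ↦ 1·1·27·1 = 27
  Y**2*Z ↦ 1·1·9·2 = 18
  2*Y*Z**2 ↦ 2·1·3·4 = 24
  3*Z**3 ↦ 3·1·1·8 = 24
Sum: F(1, 3, 2) = (-3) + (6) + (4) + (27) + (18) + (-4) + (27) + (18) + (24) + (24) = 141.
Reducing mod 11: 141 ≡ 9 (mod 11).
Since F(a, b, c) ≡ 9 ≠ 0 (mod 11), P does NOT lie on the curve.


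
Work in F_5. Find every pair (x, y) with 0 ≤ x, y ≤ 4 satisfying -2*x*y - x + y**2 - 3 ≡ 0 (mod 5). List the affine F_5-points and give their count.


Affine F_5-points: {(1, 1), (2, 0), (2, 4), (3, 3)}; count = 4.

For each of the 25 pairs (x, y) ∈ F_5², evaluate f(x, y) mod 5. Record the zeros.
  x = 0: [0↦2, 1↦3, 2↦1, 3↦1, 4↦3]  zeros at y ∈ ∅
  x = 1: [0↦1, 1↦0, 2↦1, 3↦4, 4↦4]  zeros at y ∈ {1}
  x = 2: [0↦0, 1↦2, 2↦1, 3↦2, 4↦0]  zeros at y ∈ {0, 4}
  x = 3: [0↦4, 1↦4, 2↦1, 3↦0, 4↦1]  zeros at y ∈ {3}
  x = 4: [0↦3, 1↦1, 2↦1, 3↦3, 4↦2]  zeros at y ∈ ∅
Collecting zeros: affine points = {(1, 1), (2, 0), (2, 4), (3, 3)}.
Total count |C(F_5)_aff| = 4.


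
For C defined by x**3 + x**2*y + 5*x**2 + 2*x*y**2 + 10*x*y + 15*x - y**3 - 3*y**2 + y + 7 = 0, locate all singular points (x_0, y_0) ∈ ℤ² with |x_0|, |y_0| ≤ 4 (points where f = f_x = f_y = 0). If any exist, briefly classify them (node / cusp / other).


Singular points: {(-1, -2)}; classification: cusp.

Compute partial derivatives:
  f_x = 3*x**2 + 2*x*y + 10*x + 2*y**2 + 10*y + 15.
  f_y = x**2 + 4*x*y + 10*x - 3*y**2 - 6*y + 1.
Scan x_0 ∈ {−4, ..., 4}. For each x_0, f_y(x_0, y) is a polynomial in y; find its integer roots y ∈ {−4, ..., 4}, then test f_x and f at those candidates.
  x = -4: f_y(-4, y) = -3*y**2 - 22*y - 23; no integer root y with |y| ≤ 4.
  x = -3: f_y(-3, y) = -3*y**2 - 18*y - 20; no integer root y with |y| ≤ 4.
  x = -2: f_y(-2, y) = -3*y**2 - 14*y - 15; vanishes at y ∈ {-3}. (-2, -3): f_x = 7 ≠ 0.
  x = -1: f_y(-1, y) = -3*y**2 - 10*y - 8; vanishes at y ∈ {-2}. (-1, -2): f_x = 0, f = 0 — SINGULAR.
  x = 0: f_y(0, y) = -3*y**2 - 6*y + 1; no integer root y with |y| ≤ 4.
  x = 1: f_y(1, y) = -3*y**2 - 2*y + 12; no integer root y with |y| ≤ 4.
  x = 2: f_y(2, y) = -3*y**2 + 2*y + 25; no integer root y with |y| ≤ 4.
  x = 3: f_y(3, y) = -3*y**2 + 6*y + 40; no integer root y with |y| ≤ 4.
  x = 4: f_y(4, y) = -3*y**2 + 10*y + 57; vanishes at y ∈ {-3}. (4, -3): f_x = 67 ≠ 0.
Only singular point on the grid: (-1, -2).
Classify: substitute x = -1 + u, y = -2 + v and expand: f = u**3 + u**2*v + 2*u*v**2 - v**3 + v**2.
No constant or linear terms (consistent with a singular point). Quadratic part: v**2. Cubic part: u**3 + u**2*v + 2*u*v**2 - v**3.
The quadratic part v**2 is a perfect square, so there is a single (double) tangent line v = 0, i.e. y = -2. Restricting the cubic part to that line (v = 0) leaves u**3 ≠ 0, so f is not divisible by v and the branch is v² ≈ -u**3 to lowest order — this is a cusp.
Classification: cusp.


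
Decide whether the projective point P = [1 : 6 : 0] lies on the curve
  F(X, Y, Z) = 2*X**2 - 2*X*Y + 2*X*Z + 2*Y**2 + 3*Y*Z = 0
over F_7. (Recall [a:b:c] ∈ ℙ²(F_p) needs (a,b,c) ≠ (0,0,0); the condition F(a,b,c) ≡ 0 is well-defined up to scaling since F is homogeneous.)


F(1,6,0) ≡ 6 (mod 7); P is NOT on the curve.

Evaluate F(1, 6, 0) term-by-term (mod 7).
  2*X**2 ↦ 2·1·1·1 = 2
  -2*X*Y ↦ -2·1·6·1 = -12
  2*X*Z ↦ 2·1·1·0 = 0
  2*Y**2 ↦ 2·1·36·1 = 72
  3*Y*Z ↦ 3·1·6·0 = 0
Sum: F(1, 6, 0) = (2) + (-12) + (0) + (72) + (0) = 62.
Reducing mod 7: 62 ≡ 6 (mod 7).
Since F(a, b, c) ≡ 6 ≠ 0 (mod 7), P does NOT lie on the curve.


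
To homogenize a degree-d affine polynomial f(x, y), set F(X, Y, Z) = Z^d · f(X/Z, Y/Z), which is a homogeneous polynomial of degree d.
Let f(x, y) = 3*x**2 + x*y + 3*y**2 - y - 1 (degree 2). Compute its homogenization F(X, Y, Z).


F(X, Y, Z) = 3*X**2 + X*Y + 3*Y**2 - Y*Z - Z**2

deg(f) = 2.
Substitute x = X/Z, y = Y/Z into f, then multiply by Z^2.
  monomial 3·x^2·y^0 ↦ 3·X^2·Y^0·Z^0.
  monomial 1·x^1·y^1 ↦ 1·X^1·Y^1·Z^0.
  monomial 3·x^0·y^2 ↦ 3·X^0·Y^2·Z^0.
  monomial -1·x^0·y^1 ↦ -1·X^0·Y^1·Z^1.
  monomial -1·x^0·y^0 ↦ -1·X^0·Y^0·Z^2.
Collecting: F(X, Y, Z) = 3*X**2 + X*Y + 3*Y**2 - Y*Z - Z**2.


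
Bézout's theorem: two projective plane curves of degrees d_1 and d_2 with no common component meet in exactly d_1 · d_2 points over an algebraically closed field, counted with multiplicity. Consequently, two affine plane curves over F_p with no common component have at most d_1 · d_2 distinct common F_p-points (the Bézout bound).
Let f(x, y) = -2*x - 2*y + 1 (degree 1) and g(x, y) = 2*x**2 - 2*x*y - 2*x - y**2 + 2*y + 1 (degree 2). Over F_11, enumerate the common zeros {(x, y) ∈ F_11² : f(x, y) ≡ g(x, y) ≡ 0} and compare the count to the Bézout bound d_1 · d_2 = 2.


Common zeros: ∅; count = 0; Bézout bound = 2.

deg(f) = 1, deg(g) = 2, so Bézout bound = 2.
Scan x ∈ F_11. For each x, list the y ∈ F_11 with f(x, y) ≡ 0 and those with g(x, y) ≡ 0 (mod 11); the common zeros in that column are the intersection.
  x = 0: f ≡ 0 at y ∈ {6}; g ≡ 0 at y ∈ ∅; common: ∅.
  x = 1: f ≡ 0 at y ∈ {5}; g ≡ 0 at y ∈ {1, 10}; common: ∅.
  x = 2: f ≡ 0 at y ∈ {4}; g ≡ 0 at y ∈ ∅; common: ∅.
  x = 3: f ≡ 0 at y ∈ {3}; g ≡ 0 at y ∈ ∅; common: ∅.
  x = 4: f ≡ 0 at y ∈ {2}; g ≡ 0 at y ∈ {7, 9}; common: ∅.
  x = 5: f ≡ 0 at y ∈ {1}; g ≡ 0 at y ∈ ∅; common: ∅.
  x = 6: f ≡ 0 at y ∈ {0}; g ≡ 0 at y ∈ {3, 9}; common: ∅.
  x = 7: f ≡ 0 at y ∈ {10}; g ≡ 0 at y ∈ {5}; common: ∅.
  x = 8: f ≡ 0 at y ∈ {9}; g ≡ 0 at y ∈ ∅; common: ∅.
  x = 9: f ≡ 0 at y ∈ {8}; g ≡ 0 at y ∈ {3}; common: ∅.
  x = 10: f ≡ 0 at y ∈ {7}; g ≡ 0 at y ∈ {5, 10}; common: ∅.
Collecting: common zeros = ∅, so the count is 0.
Comparison with the Bézout bound: 0 ≤ 2 = deg(f)·deg(g), as expected for curves with no common component (the affine F_11-count falls short of the bound because intersections may lie at infinity, over extension fields, or carry multiplicity).


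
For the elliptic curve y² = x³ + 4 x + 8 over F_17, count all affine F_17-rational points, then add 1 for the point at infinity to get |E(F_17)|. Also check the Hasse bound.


Affine points = {(0, 5), (0, 12), (1, 8), (1, 9), (3, 8), (3, 9), (5, 0), (8, 5), (8, 12), (9, 5), (9, 12), (12, 4), (12, 13), (13, 8), (13, 9), (15, 3), (15, 14)}; affine count = 17; |E(F_17)| = 18.

Discriminant check: Δ ∝ 4a³ + 27b² = 4·4³ + 27·8² = 4·64 + 27·64 ≡ 12 (mod 17). Nonzero ⇒ E is nonsingular.
For each x ∈ F_17, compute rhs = x³ + 4·x + 8 mod 17, then count y ∈ F_17 with y² ≡ rhs.
  x = 0: rhs = 8, matching y values: 5, 12 (2 points).
  x = 1: rhs = 13, matching y values: 8, 9 (2 points).
  x = 2: rhs = 7, matching y values: none (0 points).
  x = 3: rhs = 13, matching y values: 8, 9 (2 points).
  x = 4: rhs = 3, matching y values: none (0 points).
  x = 5: rhs = 0, matching y values: 0 (1 points).
  x = 6: rhs = 10, matching y values: none (0 points).
  x = 7: rhs = 5, matching y values: none (0 points).
  x = 8: rhs = 8, matching y values: 5, 12 (2 points).
  x = 9: rhs = 8, matching y values: 5, 12 (2 points).
  x = 10: rhs = 11, matching y values: none (0 points).
  x = 11: rhs = 6, matching y values: none (0 points).
  x = 12: rhs = 16, matching y values: 4, 13 (2 points).
  x = 13: rhs = 13, matching y values: 8, 9 (2 points).
  x = 14: rhs = 3, matching y values: none (0 points).
  x = 15: rhs = 9, matching y values: 3, 14 (2 points).
  x = 16: rhs = 3, matching y values: none (0 points).
Total affine count: 17.
Full point count |E(F_17)| = 17 + 1 = 18.
Hasse bound: |18 − (17+1)| = |0| = 0 ≤ 2√17 ≈ 8.2462 ✓.


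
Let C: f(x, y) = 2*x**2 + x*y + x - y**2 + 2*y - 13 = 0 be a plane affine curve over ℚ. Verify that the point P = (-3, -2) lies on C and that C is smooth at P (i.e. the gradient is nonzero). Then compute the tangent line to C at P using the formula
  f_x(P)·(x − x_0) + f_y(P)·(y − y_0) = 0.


Tangent line at P: -13*x + 3*y - 33 = 0.

Step 1: f(-3, -2) = 0, so P lies on C.
Step 2: partial derivatives
  f_x(x, y) = 4*x + y + 1, f_y(x, y) = x - 2*y + 2.
  f_x(P) = -13, f_y(P) = 3 (gradient nonzero, so P is smooth).
Step 3: tangent line at P: -13·(x − -3) + 3·(y − -2) = 0.
Expanding: -13*x + 3*y - 33 = 0.


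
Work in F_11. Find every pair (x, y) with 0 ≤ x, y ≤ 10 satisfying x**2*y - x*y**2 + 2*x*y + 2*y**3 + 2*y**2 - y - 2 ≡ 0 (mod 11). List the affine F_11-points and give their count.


Affine F_11-points: {(0, 4), (1, 2), (2, 4), (2, 8), (2, 10), (4, 8), (6, 10), (9, 9), (10, 2)}; count = 9.

For each of the 121 pairs (x, y) ∈ F_11², evaluate f(x, y) mod 11. Record the zeros.
  x = 0: [0↦9, 1↦1, 2↦9, 3↦1, 4↦0, 5↦7, 6↦1, 7↦5, 8↦9, 9↦3, 10↦10]  zeros at y ∈ {4}
  x = 1: [0↦9, 1↦3, 2↦0, 3↦1, 4↦7, 5↦8, 6↦5, 7↦10, 8↦2, 9↦4, 10↦6]  zeros at y ∈ {2}
  x = 2: [0↦9, 1↦7, 2↦6, 3↦7, 4↦0, 5↦8, 6↦10, 7↦7, 8↦0, 9↦1, 10↦0]  zeros at y ∈ {4, 8, 10}
  x = 3: [0↦9, 1↦2, 2↦5, 3↦8, 4↦1, 5↦7, 6↦5, 7↦7, 8↦3, 9↦5, 10↦3]  zeros at y ∈ ∅
  x = 4: [0↦9, 1↦10, 2↦8, 3↦4, 4↦10, 5↦5, 6↦1, 7↦10, 8↦0, 9↦5, 10↦4]  zeros at y ∈ {8}
  x = 5: [0↦9, 1↦9, 2↦4, 3↦6, 4↦5, 5↦2, 6↦9, 7↦5, 8↦2, 9↦1, 10↦3]  zeros at y ∈ ∅
  x = 6: [0↦9, 1↦10, 2↦4, 3↦3, 4↦8, 5↦9, 6↦7, 7↦3, 8↦9, 9↦4, 10↦0]  zeros at y ∈ {10}
  x = 7: [0↦9, 1↦2, 2↦8, 3↦6, 4↦8, 5↦4, 6↦6, 7↦4, 8↦10, 9↦3, 10↦6]  zeros at y ∈ ∅
  x = 8: [0↦9, 1↦7, 2↦5, 3↦4, 4↦5, 5↦9, 6↦6, 7↦8, 8↦5, 9↦9, 10↦10]  zeros at y ∈ ∅
  x = 9: [0↦9, 1↦3, 2↦6, 3↦8, 4↦10, 5↦2, 6↦7, 7↦4, 8↦5, 9↦0, 10↦1]  zeros at y ∈ {9}
  x = 10: [0↦9, 1↦1, 2↦0, 3↦7, 4↦1, 5↦5, 6↦9, 7↦3, 8↦10, 9↦9, 10↦1]  zeros at y ∈ {2}
Collecting zeros: affine points = {(0, 4), (1, 2), (2, 4), (2, 8), (2, 10), (4, 8), (6, 10), (9, 9), (10, 2)}.
Total count |C(F_11)_aff| = 9.


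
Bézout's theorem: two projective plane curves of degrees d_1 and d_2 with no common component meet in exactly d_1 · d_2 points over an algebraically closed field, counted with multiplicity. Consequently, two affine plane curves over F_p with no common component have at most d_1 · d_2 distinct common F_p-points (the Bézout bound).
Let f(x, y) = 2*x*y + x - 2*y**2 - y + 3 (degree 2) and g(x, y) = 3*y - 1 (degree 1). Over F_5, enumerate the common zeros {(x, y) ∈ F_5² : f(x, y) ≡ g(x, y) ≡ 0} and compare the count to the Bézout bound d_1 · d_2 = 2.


Common zeros: ∅; count = 0; Bézout bound = 2.

deg(f) = 2, deg(g) = 1, so Bézout bound = 2.
Scan x ∈ F_5. For each x, list the y ∈ F_5 with f(x, y) ≡ 0 and those with g(x, y) ≡ 0 (mod 5); the common zeros in that column are the intersection.
  x = 0: f ≡ 0 at y ∈ {1}; g ≡ 0 at y ∈ {2}; common: ∅.
  x = 1: f ≡ 0 at y ∈ ∅; g ≡ 0 at y ∈ {2}; common: ∅.
  x = 2: f ≡ 0 at y ∈ {0, 4}; g ≡ 0 at y ∈ {2}; common: ∅.
  x = 3: f ≡ 0 at y ∈ ∅; g ≡ 0 at y ∈ {2}; common: ∅.
  x = 4: f ≡ 0 at y ∈ {3}; g ≡ 0 at y ∈ {2}; common: ∅.
Collecting: common zeros = ∅, so the count is 0.
Comparison with the Bézout bound: 0 ≤ 2 = deg(f)·deg(g), as expected for curves with no common component (the affine F_5-count falls short of the bound because intersections may lie at infinity, over extension fields, or carry multiplicity).


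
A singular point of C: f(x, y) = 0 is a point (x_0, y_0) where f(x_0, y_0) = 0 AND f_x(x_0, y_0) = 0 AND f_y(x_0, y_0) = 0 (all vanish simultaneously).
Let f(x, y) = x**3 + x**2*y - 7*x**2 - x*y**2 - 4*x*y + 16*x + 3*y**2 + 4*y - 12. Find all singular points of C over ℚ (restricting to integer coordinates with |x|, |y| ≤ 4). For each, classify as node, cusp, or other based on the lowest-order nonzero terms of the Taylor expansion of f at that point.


Singular points: {(2, 0)}; classification: node.

Compute partial derivatives:
  f_x = 3*x**2 + 2*x*y - 14*x - y**2 - 4*y + 16.
  f_y = x**2 - 2*x*y - 4*x + 6*y + 4.
Scan x_0 ∈ {−4, ..., 4}. For each x_0, f_y(x_0, y) is a polynomial in y; find its integer roots y ∈ {−4, ..., 4}, then test f_x and f at those candidates.
  x = -4: f_y(-4, y) = 14*y + 36; no integer root y with |y| ≤ 4.
  x = -3: f_y(-3, y) = 12*y + 25; no integer root y with |y| ≤ 4.
  x = -2: f_y(-2, y) = 10*y + 16; no integer root y with |y| ≤ 4.
  x = -1: f_y(-1, y) = 8*y + 9; no integer root y with |y| ≤ 4.
  x = 0: f_y(0, y) = 6*y + 4; no integer root y with |y| ≤ 4.
  x = 1: f_y(1, y) = 4*y + 1; no integer root y with |y| ≤ 4.
  x = 2: f_y(2, y) = 2*y; vanishes at y ∈ {0}. (2, 0): f_x = 0, f = 0 — SINGULAR.
  x = 3: f_y(3, y) = 1; no integer root y with |y| ≤ 4.
  x = 4: f_y(4, y) = 4 - 2*y; vanishes at y ∈ {2}. (4, 2): f_x = 12 ≠ 0.
Only singular point on the grid: (2, 0).
Classify: substitute x = 2 + u, y = 0 + v and expand: f = u**3 + u**2*v - u**2 - u*v**2 + v**2.
No constant or linear terms (consistent with a singular point). Quadratic part: -u**2 + v**2. Cubic part: u**3 + u**2*v - u*v**2.
The quadratic part v**2 - u**2 = (v − u)(v + u) splits into two distinct linear factors, so there are two distinct tangent lines y − 0 = ±(x − 2) — this is a node (ordinary double point).
Classification: node.


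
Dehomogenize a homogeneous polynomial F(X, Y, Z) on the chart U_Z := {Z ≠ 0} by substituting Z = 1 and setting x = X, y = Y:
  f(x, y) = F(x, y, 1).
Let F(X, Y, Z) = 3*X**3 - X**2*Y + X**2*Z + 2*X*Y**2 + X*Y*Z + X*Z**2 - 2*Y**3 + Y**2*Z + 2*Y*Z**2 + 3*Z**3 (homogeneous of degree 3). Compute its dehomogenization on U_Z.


f(x, y) = 3*x**3 - x**2*y + x**2 + 2*x*y**2 + x*y + x - 2*y**3 + y**2 + 2*y + 3

On U_Z we set Z = 1. Each monomial c·X^i·Y^j·Z^k in F becomes c·x^i·y^j·1^k = c·x^i·y^j.
Substituting Z = 1: F(X, Y, 1) = 3*x**3 - x**2*y + x**2 + 2*x*y**2 + x*y + x - 2*y**3 + y**2 + 2*y + 3.
Note: deg(f) ≤ deg(F) = 3; strict inequality happens when F is divisible by Z (lost terms).


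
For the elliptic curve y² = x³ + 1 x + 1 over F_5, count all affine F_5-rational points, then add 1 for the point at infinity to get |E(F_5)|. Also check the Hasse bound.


Affine points = {(0, 1), (0, 4), (2, 1), (2, 4), (3, 1), (3, 4), (4, 2), (4, 3)}; affine count = 8; |E(F_5)| = 9.

Discriminant check: Δ ∝ 4a³ + 27b² = 4·1³ + 27·1² = 4·1 + 27·1 ≡ 1 (mod 5). Nonzero ⇒ E is nonsingular.
For each x ∈ F_5, compute rhs = x³ + 1·x + 1 mod 5, then count y ∈ F_5 with y² ≡ rhs.
  x = 0: rhs = 1, matching y values: 1, 4 (2 points).
  x = 1: rhs = 3, matching y values: none (0 points).
  x = 2: rhs = 1, matching y values: 1, 4 (2 points).
  x = 3: rhs = 1, matching y values: 1, 4 (2 points).
  x = 4: rhs = 4, matching y values: 2, 3 (2 points).
Total affine count: 8.
Full point count |E(F_5)| = 8 + 1 = 9.
Hasse bound: |9 − (5+1)| = |3| = 3 ≤ 2√5 ≈ 4.4721 ✓.


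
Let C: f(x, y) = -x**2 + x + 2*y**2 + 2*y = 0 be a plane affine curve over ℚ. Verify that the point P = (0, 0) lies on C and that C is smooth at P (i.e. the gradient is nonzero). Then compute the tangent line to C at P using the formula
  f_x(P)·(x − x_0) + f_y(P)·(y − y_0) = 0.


Tangent line at P: x + 2*y = 0.

Step 1: f(0, 0) = 0, so P lies on C.
Step 2: partial derivatives
  f_x(x, y) = 1 - 2*x, f_y(x, y) = 4*y + 2.
  f_x(P) = 1, f_y(P) = 2 (gradient nonzero, so P is smooth).
Step 3: tangent line at P: 1·(x − 0) + 2·(y − 0) = 0.
Expanding: x + 2*y = 0.


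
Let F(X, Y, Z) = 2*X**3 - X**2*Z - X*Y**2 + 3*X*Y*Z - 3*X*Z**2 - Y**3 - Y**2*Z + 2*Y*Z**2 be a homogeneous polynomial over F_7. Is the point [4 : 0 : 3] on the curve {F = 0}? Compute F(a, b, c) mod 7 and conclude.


F(4,0,3) ≡ 0 (mod 7); P is on the curve.

Evaluate F(4, 0, 3) term-by-term (mod 7).
  2*X**3 ↦ 2·64·1·1 = 128
  -X**2*Z ↦ -1·16·1·3 = -48
  -X*Y**2 ↦ -1·4·0·1 = 0
  3*X*Y*Z ↦ 3·4·0·3 = 0
  -3*X*Z**2 ↦ -3·4·1·9 = -108
  -Y**3 ↦ -1·1·0·1 = 0
  -Y**2*Z ↦ -1·1·0·3 = 0
  2*Y*Z**2 ↦ 2·1·0·9 = 0
Sum: F(4, 0, 3) = (128) + (-48) + (0) + (0) + (-108) + (0) + (0) + (0) = -28.
Reducing mod 7: -28 ≡ 0 (mod 7).
Since F(a, b, c) ≡ 0 (mod 7), P lies on the curve.


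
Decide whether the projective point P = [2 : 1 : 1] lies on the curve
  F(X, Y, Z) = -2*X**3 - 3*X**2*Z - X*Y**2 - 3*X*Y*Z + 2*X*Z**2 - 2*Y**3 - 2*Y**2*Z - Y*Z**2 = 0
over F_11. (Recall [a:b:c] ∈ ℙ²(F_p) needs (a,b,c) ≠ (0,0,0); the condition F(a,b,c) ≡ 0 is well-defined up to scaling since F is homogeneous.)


F(2,1,1) ≡ 7 (mod 11); P is NOT on the curve.

Evaluate F(2, 1, 1) term-by-term (mod 11).
  -2*X**3 ↦ -2·8·1·1 = -16
  -3*X**2*Z ↦ -3·4·1·1 = -12
  -X*Y**2 ↦ -1·2·1·1 = -2
  -3*X*Y*Z ↦ -3·2·1·1 = -6
  2*X*Z**2 ↦ 2·2·1·1 = 4
  -2*Y**3 ↦ -2·1·1·1 = -2
  -2*Y**2*Z ↦ -2·1·1·1 = -2
  -Y*Z**2 ↦ -1·1·1·1 = -1
Sum: F(2, 1, 1) = (-16) + (-12) + (-2) + (-6) + (4) + (-2) + (-2) + (-1) = -37.
Reducing mod 11: -37 ≡ 7 (mod 11).
Since F(a, b, c) ≡ 7 ≠ 0 (mod 11), P does NOT lie on the curve.


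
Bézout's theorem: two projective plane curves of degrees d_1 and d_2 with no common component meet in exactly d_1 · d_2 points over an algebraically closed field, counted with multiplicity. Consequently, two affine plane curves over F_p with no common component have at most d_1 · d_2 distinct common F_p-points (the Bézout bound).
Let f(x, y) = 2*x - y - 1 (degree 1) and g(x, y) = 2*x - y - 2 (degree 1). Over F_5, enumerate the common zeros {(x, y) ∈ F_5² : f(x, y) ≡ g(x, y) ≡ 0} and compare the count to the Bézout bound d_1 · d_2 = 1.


Common zeros: ∅; count = 0; Bézout bound = 1.

deg(f) = 1, deg(g) = 1, so Bézout bound = 1.
Scan x ∈ F_5. For each x, list the y ∈ F_5 with f(x, y) ≡ 0 and those with g(x, y) ≡ 0 (mod 5); the common zeros in that column are the intersection.
  x = 0: f ≡ 0 at y ∈ {4}; g ≡ 0 at y ∈ {3}; common: ∅.
  x = 1: f ≡ 0 at y ∈ {1}; g ≡ 0 at y ∈ {0}; common: ∅.
  x = 2: f ≡ 0 at y ∈ {3}; g ≡ 0 at y ∈ {2}; common: ∅.
  x = 3: f ≡ 0 at y ∈ {0}; g ≡ 0 at y ∈ {4}; common: ∅.
  x = 4: f ≡ 0 at y ∈ {2}; g ≡ 0 at y ∈ {1}; common: ∅.
Collecting: common zeros = ∅, so the count is 0.
Comparison with the Bézout bound: 0 ≤ 1 = deg(f)·deg(g), as expected for curves with no common component (the affine F_5-count falls short of the bound because intersections may lie at infinity, over extension fields, or carry multiplicity).
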